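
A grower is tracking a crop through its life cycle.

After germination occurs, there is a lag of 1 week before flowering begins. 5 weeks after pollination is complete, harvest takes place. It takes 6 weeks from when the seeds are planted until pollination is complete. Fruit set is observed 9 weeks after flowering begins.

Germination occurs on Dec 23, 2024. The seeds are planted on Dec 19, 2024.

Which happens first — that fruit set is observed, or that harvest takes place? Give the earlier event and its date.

Germination occurs: Dec 23, 2024.
Flowering begins: Dec 23, 2024 + 1 week = Dec 30, 2024.
Fruit set is observed: Dec 30, 2024 + 9 weeks = Mar 3, 2025.
The seeds are planted: Dec 19, 2024.
Pollination is complete: Dec 19, 2024 + 6 weeks = Jan 30, 2025.
Harvest takes place: Jan 30, 2025 + 5 weeks = Mar 6, 2025.
Comparing: fruit set is observed on Mar 3, 2025 vs harvest takes place on Mar 6, 2025. Earlier: fruit set is observed.

Fruit set is observed — Mar 3, 2025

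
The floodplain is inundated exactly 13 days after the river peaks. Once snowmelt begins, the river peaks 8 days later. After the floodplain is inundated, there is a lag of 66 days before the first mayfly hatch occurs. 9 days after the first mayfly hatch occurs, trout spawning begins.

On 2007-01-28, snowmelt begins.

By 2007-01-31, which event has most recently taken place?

Snowmelt begins: Jan 28, 2007.
The river peaks: Jan 28, 2007 + 8 days = Feb 5, 2007.
The floodplain is inundated: Feb 5, 2007 + 13 days = Feb 18, 2007.
The first mayfly hatch occurs: Feb 18, 2007 + 66 days = Apr 25, 2007.
Trout spawning begins: Apr 25, 2007 + 9 days = May 4, 2007.
Jan 31, 2007 falls between when snowmelt begins (Jan 28, 2007) and when the river peaks (Feb 5, 2007).

Snowmelt begins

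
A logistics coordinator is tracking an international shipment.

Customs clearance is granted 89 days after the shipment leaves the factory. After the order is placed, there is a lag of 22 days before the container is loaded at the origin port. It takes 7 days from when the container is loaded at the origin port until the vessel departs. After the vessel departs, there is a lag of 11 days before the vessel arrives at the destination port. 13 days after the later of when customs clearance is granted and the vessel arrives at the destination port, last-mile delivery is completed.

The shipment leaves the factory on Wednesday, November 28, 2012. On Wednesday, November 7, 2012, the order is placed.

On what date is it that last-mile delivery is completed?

The shipment leaves the factory: Nov 28, 2012.
Customs clearance is granted: Nov 28, 2012 + 89 days = Feb 25, 2013.
The order is placed: Nov 7, 2012.
The container is loaded at the origin port: Nov 7, 2012 + 22 days = Nov 29, 2012.
The vessel departs: Nov 29, 2012 + 7 days = Dec 6, 2012.
The vessel arrives at the destination port: Dec 6, 2012 + 11 days = Dec 17, 2012.
Both prerequisites met — customs clearance is granted (Feb 25, 2013), the vessel arrives at the destination port (Dec 17, 2012); the later is Feb 25, 2013.
Last-mile delivery is completed: Feb 25, 2013 + 13 days = Mar 10, 2013.

Sunday, March 10, 2013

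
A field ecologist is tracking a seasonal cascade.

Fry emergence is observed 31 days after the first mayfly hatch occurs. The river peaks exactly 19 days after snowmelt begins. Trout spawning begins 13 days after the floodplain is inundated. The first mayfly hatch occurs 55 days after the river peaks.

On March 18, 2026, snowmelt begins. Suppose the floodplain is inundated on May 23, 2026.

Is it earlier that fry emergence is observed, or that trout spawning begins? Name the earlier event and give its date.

Snowmelt begins: Mar 18, 2026.
The river peaks: Mar 18, 2026 + 19 days = Apr 6, 2026.
The first mayfly hatch occurs: Apr 6, 2026 + 55 days = May 31, 2026.
Fry emergence is observed: May 31, 2026 + 31 days = Jul 1, 2026.
The floodplain is inundated: May 23, 2026.
Trout spawning begins: May 23, 2026 + 13 days = Jun 5, 2026.
Comparing: fry emergence is observed on Jul 1, 2026 vs trout spawning begins on Jun 5, 2026. Earlier: trout spawning begins.

Trout spawning begins — June 5, 2026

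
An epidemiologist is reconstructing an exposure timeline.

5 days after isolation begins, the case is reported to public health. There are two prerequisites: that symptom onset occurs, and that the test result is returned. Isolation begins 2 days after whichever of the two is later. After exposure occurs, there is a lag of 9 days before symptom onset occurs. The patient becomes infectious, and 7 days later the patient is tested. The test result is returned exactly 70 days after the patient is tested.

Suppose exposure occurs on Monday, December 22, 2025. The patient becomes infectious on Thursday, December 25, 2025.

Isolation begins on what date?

Exposure occurs: Dec 22, 2025.
Symptom onset occurs: Dec 22, 2025 + 9 days = Dec 31, 2025.
The patient becomes infectious: Dec 25, 2025.
The patient is tested: Dec 25, 2025 + 7 days = Jan 1, 2026.
The test result is returned: Jan 1, 2026 + 70 days = Mar 12, 2026.
Both prerequisites met — symptom onset occurs (Dec 31, 2025), the test result is returned (Mar 12, 2026); the later is Mar 12, 2026.
Isolation begins: Mar 12, 2026 + 2 days = Mar 14, 2026.

Saturday, March 14, 2026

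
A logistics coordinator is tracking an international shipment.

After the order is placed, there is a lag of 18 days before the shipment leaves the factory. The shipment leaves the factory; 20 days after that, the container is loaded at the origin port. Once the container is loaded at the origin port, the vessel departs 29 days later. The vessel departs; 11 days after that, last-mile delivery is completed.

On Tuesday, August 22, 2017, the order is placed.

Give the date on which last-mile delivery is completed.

The order is placed: Aug 22, 2017.
The shipment leaves the factory: Aug 22, 2017 + 18 days = Sep 9, 2017.
The container is loaded at the origin port: Sep 9, 2017 + 20 days = Sep 29, 2017.
The vessel departs: Sep 29, 2017 + 29 days = Oct 28, 2017.
Last-mile delivery is completed: Oct 28, 2017 + 11 days = Nov 8, 2017.

Wednesday, November 8, 2017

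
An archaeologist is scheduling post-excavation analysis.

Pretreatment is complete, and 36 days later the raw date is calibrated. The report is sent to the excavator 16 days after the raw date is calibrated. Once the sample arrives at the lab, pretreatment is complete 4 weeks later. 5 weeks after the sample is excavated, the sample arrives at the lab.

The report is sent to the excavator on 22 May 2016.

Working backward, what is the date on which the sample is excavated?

28 January 2016

The report is sent to the excavator: May 22, 2016.
The raw date is calibrated: May 22, 2016 − 16 days = May 6, 2016.
Pretreatment is complete: May 6, 2016 − 36 days = Mar 31, 2016.
The sample arrives at the lab: Mar 31, 2016 − 4 weeks = Mar 3, 2016.
The sample is excavated: Mar 3, 2016 − 5 weeks = Jan 28, 2016.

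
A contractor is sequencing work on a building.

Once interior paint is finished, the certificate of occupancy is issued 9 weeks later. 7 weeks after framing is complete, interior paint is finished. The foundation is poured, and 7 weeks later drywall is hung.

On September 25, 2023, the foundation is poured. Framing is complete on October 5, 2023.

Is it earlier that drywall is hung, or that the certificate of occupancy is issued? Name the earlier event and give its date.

The foundation is poured: Sep 25, 2023.
Drywall is hung: Sep 25, 2023 + 7 weeks = Nov 13, 2023.
Framing is complete: Oct 5, 2023.
Interior paint is finished: Oct 5, 2023 + 7 weeks = Nov 23, 2023.
The certificate of occupancy is issued: Nov 23, 2023 + 9 weeks = Jan 25, 2024.
Comparing: drywall is hung on Nov 13, 2023 vs the certificate of occupancy is issued on Jan 25, 2024. Earlier: drywall is hung.

Drywall is hung — November 13, 2023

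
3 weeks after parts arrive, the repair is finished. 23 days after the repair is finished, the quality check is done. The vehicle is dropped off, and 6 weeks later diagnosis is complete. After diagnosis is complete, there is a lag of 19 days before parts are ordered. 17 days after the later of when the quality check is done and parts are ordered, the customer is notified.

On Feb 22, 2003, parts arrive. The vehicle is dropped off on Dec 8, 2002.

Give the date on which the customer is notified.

Apr 24, 2003

Parts arrive: Feb 22, 2003.
The repair is finished: Feb 22, 2003 + 3 weeks = Mar 15, 2003.
The quality check is done: Mar 15, 2003 + 23 days = Apr 7, 2003.
The vehicle is dropped off: Dec 8, 2002.
Diagnosis is complete: Dec 8, 2002 + 6 weeks = Jan 19, 2003.
Parts are ordered: Jan 19, 2003 + 19 days = Feb 7, 2003.
Both prerequisites met — the quality check is done (Apr 7, 2003), parts are ordered (Feb 7, 2003); the later is Apr 7, 2003.
The customer is notified: Apr 7, 2003 + 17 days = Apr 24, 2003.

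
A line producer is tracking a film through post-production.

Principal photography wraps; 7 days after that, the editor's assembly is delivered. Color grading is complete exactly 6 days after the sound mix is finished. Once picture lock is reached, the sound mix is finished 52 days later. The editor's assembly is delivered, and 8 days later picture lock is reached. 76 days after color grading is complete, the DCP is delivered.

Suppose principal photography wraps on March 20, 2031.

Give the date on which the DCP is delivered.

August 16, 2031

Principal photography wraps: Mar 20, 2031.
The editor's assembly is delivered: Mar 20, 2031 + 7 days = Mar 27, 2031.
Picture lock is reached: Mar 27, 2031 + 8 days = Apr 4, 2031.
The sound mix is finished: Apr 4, 2031 + 52 days = May 26, 2031.
Color grading is complete: May 26, 2031 + 6 days = Jun 1, 2031.
The DCP is delivered: Jun 1, 2031 + 76 days = Aug 16, 2031.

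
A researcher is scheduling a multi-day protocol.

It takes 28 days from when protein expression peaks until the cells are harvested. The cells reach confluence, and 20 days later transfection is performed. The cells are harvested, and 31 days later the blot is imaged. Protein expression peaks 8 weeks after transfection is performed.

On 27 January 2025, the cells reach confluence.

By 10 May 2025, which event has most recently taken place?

Protein expression peaks

The cells reach confluence: Jan 27, 2025.
Transfection is performed: Jan 27, 2025 + 20 days = Feb 16, 2025.
Protein expression peaks: Feb 16, 2025 + 8 weeks = Apr 13, 2025.
The cells are harvested: Apr 13, 2025 + 28 days = May 11, 2025.
The blot is imaged: May 11, 2025 + 31 days = Jun 11, 2025.
May 10, 2025 falls between when protein expression peaks (Apr 13, 2025) and when the cells are harvested (May 11, 2025).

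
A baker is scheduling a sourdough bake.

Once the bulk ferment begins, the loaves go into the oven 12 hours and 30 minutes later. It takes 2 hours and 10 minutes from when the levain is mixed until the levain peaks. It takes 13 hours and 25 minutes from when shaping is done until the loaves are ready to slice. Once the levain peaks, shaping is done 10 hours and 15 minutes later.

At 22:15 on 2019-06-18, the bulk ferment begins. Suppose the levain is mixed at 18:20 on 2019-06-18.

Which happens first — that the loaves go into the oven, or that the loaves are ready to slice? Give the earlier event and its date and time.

The loaves go into the oven — 10:45 on 2019-06-19

The bulk ferment begins: 22:15 Jun 18, 2019.
The loaves go into the oven: 22:15 Jun 18, 2019 + 12h30m = 10:45 Jun 19, 2019.
The levain is mixed: 18:20 Jun 18, 2019.
The levain peaks: 18:20 Jun 18, 2019 + 2h10m = 20:30 Jun 18, 2019.
Shaping is done: 20:30 Jun 18, 2019 + 10h15m = 06:45 Jun 19, 2019.
The loaves are ready to slice: 06:45 Jun 19, 2019 + 13h25m = 20:10 Jun 19, 2019.
Comparing: the loaves go into the oven at 10:45 Jun 19, 2019 vs the loaves are ready to slice at 20:10 Jun 19, 2019. Earlier: the loaves go into the oven.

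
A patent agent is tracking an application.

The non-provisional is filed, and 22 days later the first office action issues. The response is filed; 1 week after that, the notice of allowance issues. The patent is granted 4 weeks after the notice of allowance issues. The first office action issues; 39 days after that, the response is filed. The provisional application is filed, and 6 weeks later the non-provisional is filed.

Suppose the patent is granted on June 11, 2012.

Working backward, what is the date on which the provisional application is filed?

The patent is granted: Jun 11, 2012.
The notice of allowance issues: Jun 11, 2012 − 4 weeks = May 14, 2012.
The response is filed: May 14, 2012 − 1 week = May 7, 2012.
The first office action issues: May 7, 2012 − 39 days = Mar 29, 2012.
The non-provisional is filed: Mar 29, 2012 − 22 days = Mar 7, 2012.
The provisional application is filed: Mar 7, 2012 − 6 weeks = Jan 25, 2012.

January 25, 2012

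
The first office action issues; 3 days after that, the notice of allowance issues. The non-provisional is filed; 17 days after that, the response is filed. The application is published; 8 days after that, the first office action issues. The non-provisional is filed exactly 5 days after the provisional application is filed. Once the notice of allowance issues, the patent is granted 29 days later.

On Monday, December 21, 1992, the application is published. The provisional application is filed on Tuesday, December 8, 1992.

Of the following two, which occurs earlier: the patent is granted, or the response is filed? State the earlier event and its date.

The application is published: Dec 21, 1992.
The first office action issues: Dec 21, 1992 + 8 days = Dec 29, 1992.
The notice of allowance issues: Dec 29, 1992 + 3 days = Jan 1, 1993.
The patent is granted: Jan 1, 1993 + 29 days = Jan 30, 1993.
The provisional application is filed: Dec 8, 1992.
The non-provisional is filed: Dec 8, 1992 + 5 days = Dec 13, 1992.
The response is filed: Dec 13, 1992 + 17 days = Dec 30, 1992.
Comparing: the patent is granted on Jan 30, 1993 vs the response is filed on Dec 30, 1992. Earlier: the response is filed.

The response is filed — Wednesday, December 30, 1992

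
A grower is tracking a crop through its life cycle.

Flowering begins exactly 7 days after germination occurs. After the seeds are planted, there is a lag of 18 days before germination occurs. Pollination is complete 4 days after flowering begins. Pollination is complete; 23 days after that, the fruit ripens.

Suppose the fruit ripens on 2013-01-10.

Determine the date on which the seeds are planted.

The fruit ripens: Jan 10, 2013.
Pollination is complete: Jan 10, 2013 − 23 days = Dec 18, 2012.
Flowering begins: Dec 18, 2012 − 4 days = Dec 14, 2012.
Germination occurs: Dec 14, 2012 − 7 days = Dec 7, 2012.
The seeds are planted: Dec 7, 2012 − 18 days = Nov 19, 2012.

2012-11-19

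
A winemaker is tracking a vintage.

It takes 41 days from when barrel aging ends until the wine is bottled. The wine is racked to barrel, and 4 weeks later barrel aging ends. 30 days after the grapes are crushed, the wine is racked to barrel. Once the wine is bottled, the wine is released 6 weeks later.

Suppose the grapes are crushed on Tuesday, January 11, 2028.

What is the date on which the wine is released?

The grapes are crushed: Jan 11, 2028.
The wine is racked to barrel: Jan 11, 2028 + 30 days = Feb 10, 2028.
Barrel aging ends: Feb 10, 2028 + 4 weeks = Mar 9, 2028.
The wine is bottled: Mar 9, 2028 + 41 days = Apr 19, 2028.
The wine is released: Apr 19, 2028 + 6 weeks = May 31, 2028.

Wednesday, May 31, 2028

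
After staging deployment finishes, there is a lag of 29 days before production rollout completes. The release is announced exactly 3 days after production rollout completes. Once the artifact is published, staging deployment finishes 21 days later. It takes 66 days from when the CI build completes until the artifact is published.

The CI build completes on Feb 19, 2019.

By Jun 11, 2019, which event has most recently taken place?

Staging deployment finishes

The CI build completes: Feb 19, 2019.
The artifact is published: Feb 19, 2019 + 66 days = Apr 26, 2019.
Staging deployment finishes: Apr 26, 2019 + 21 days = May 17, 2019.
Production rollout completes: May 17, 2019 + 29 days = Jun 15, 2019.
The release is announced: Jun 15, 2019 + 3 days = Jun 18, 2019.
Jun 11, 2019 falls between when staging deployment finishes (May 17, 2019) and when production rollout completes (Jun 15, 2019).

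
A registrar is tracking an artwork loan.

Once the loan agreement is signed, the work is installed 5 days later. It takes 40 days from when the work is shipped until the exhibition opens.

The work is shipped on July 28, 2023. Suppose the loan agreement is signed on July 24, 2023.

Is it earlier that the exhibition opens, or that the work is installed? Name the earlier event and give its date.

The work is installed — July 29, 2023

The work is shipped: Jul 28, 2023.
The exhibition opens: Jul 28, 2023 + 40 days = Sep 6, 2023.
The loan agreement is signed: Jul 24, 2023.
The work is installed: Jul 24, 2023 + 5 days = Jul 29, 2023.
Comparing: the exhibition opens on Sep 6, 2023 vs the work is installed on Jul 29, 2023. Earlier: the work is installed.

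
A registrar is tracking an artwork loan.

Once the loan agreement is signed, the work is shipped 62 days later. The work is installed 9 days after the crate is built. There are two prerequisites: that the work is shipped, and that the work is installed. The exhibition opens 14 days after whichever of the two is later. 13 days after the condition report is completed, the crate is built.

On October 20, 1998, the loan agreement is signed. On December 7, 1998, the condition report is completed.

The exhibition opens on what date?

The loan agreement is signed: Oct 20, 1998.
The work is shipped: Oct 20, 1998 + 62 days = Dec 21, 1998.
The condition report is completed: Dec 7, 1998.
The crate is built: Dec 7, 1998 + 13 days = Dec 20, 1998.
The work is installed: Dec 20, 1998 + 9 days = Dec 29, 1998.
Both prerequisites met — the work is shipped (Dec 21, 1998), the work is installed (Dec 29, 1998); the later is Dec 29, 1998.
The exhibition opens: Dec 29, 1998 + 14 days = Jan 12, 1999.

January 12, 1999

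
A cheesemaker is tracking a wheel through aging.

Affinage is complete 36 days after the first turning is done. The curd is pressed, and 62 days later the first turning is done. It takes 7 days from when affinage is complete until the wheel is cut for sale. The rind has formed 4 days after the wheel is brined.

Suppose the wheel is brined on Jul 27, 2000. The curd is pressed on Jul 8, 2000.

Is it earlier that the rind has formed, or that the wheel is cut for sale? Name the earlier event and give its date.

The wheel is brined: Jul 27, 2000.
The rind has formed: Jul 27, 2000 + 4 days = Jul 31, 2000.
The curd is pressed: Jul 8, 2000.
The first turning is done: Jul 8, 2000 + 62 days = Sep 8, 2000.
Affinage is complete: Sep 8, 2000 + 36 days = Oct 14, 2000.
The wheel is cut for sale: Oct 14, 2000 + 7 days = Oct 21, 2000.
Comparing: the rind has formed on Jul 31, 2000 vs the wheel is cut for sale on Oct 21, 2000. Earlier: the rind has formed.

The rind has formed — Jul 31, 2000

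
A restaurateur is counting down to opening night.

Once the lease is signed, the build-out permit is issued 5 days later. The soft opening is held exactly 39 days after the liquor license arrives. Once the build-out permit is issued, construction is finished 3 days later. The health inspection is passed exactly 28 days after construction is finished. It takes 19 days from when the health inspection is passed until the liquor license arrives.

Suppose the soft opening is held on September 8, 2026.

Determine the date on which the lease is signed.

June 6, 2026

The soft opening is held: Sep 8, 2026.
The liquor license arrives: Sep 8, 2026 − 39 days = Jul 31, 2026.
The health inspection is passed: Jul 31, 2026 − 19 days = Jul 12, 2026.
Construction is finished: Jul 12, 2026 − 28 days = Jun 14, 2026.
The build-out permit is issued: Jun 14, 2026 − 3 days = Jun 11, 2026.
The lease is signed: Jun 11, 2026 − 5 days = Jun 6, 2026.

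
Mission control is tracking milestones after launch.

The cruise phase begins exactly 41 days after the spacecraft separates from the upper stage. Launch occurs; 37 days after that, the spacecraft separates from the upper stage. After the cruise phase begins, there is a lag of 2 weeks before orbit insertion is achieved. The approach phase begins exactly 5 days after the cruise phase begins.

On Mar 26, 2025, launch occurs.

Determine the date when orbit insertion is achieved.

Jun 26, 2025

Launch occurs: Mar 26, 2025.
The spacecraft separates from the upper stage: Mar 26, 2025 + 37 days = May 2, 2025.
The cruise phase begins: May 2, 2025 + 41 days = Jun 12, 2025.
Orbit insertion is achieved: Jun 12, 2025 + 2 weeks = Jun 26, 2025.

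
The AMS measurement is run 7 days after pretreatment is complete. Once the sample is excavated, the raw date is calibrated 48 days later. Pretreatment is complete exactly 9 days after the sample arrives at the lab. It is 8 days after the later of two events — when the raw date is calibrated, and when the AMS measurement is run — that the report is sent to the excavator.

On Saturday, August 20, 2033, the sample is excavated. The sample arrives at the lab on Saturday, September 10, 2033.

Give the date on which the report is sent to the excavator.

Saturday, October 15, 2033

The sample is excavated: Aug 20, 2033.
The raw date is calibrated: Aug 20, 2033 + 48 days = Oct 7, 2033.
The sample arrives at the lab: Sep 10, 2033.
Pretreatment is complete: Sep 10, 2033 + 9 days = Sep 19, 2033.
The AMS measurement is run: Sep 19, 2033 + 7 days = Sep 26, 2033.
Both prerequisites met — the raw date is calibrated (Oct 7, 2033), the AMS measurement is run (Sep 26, 2033); the later is Oct 7, 2033.
The report is sent to the excavator: Oct 7, 2033 + 8 days = Oct 15, 2033.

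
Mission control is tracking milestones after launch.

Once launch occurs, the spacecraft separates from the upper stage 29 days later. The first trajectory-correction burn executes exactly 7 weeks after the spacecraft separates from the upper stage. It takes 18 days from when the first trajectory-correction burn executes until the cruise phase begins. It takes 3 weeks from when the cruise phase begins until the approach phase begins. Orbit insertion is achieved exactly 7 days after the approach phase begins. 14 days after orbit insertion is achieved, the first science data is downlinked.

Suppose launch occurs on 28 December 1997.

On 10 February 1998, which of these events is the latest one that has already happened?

Launch occurs: Dec 28, 1997.
The spacecraft separates from the upper stage: Dec 28, 1997 + 29 days = Jan 26, 1998.
The first trajectory-correction burn executes: Jan 26, 1998 + 7 weeks = Mar 16, 1998.
The cruise phase begins: Mar 16, 1998 + 18 days = Apr 3, 1998.
The approach phase begins: Apr 3, 1998 + 3 weeks = Apr 24, 1998.
Orbit insertion is achieved: Apr 24, 1998 + 7 days = May 1, 1998.
The first science data is downlinked: May 1, 1998 + 14 days = May 15, 1998.
Feb 10, 1998 falls between when the spacecraft separates from the upper stage (Jan 26, 1998) and when the first trajectory-correction burn executes (Mar 16, 1998).

The spacecraft separates from the upper stage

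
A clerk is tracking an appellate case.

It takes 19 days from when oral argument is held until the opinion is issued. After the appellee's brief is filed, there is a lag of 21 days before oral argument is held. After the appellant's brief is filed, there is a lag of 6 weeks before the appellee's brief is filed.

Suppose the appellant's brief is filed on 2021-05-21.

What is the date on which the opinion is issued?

The appellant's brief is filed: May 21, 2021.
The appellee's brief is filed: May 21, 2021 + 6 weeks = Jul 2, 2021.
Oral argument is held: Jul 2, 2021 + 21 days = Jul 23, 2021.
The opinion is issued: Jul 23, 2021 + 19 days = Aug 11, 2021.

2021-08-11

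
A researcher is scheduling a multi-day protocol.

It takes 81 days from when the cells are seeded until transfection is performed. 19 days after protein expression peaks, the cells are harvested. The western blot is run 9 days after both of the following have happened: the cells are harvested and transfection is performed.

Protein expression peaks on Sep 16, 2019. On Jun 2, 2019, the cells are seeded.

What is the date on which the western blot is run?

Oct 14, 2019

Protein expression peaks: Sep 16, 2019.
The cells are harvested: Sep 16, 2019 + 19 days = Oct 5, 2019.
The cells are seeded: Jun 2, 2019.
Transfection is performed: Jun 2, 2019 + 81 days = Aug 22, 2019.
Both prerequisites met — the cells are harvested (Oct 5, 2019), transfection is performed (Aug 22, 2019); the later is Oct 5, 2019.
The western blot is run: Oct 5, 2019 + 9 days = Oct 14, 2019.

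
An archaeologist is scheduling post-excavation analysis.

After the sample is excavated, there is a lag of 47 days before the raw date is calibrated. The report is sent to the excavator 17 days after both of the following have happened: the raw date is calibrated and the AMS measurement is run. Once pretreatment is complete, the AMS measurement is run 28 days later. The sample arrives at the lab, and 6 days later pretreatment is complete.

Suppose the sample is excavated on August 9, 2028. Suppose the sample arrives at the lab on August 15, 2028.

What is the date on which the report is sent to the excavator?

October 12, 2028

The sample is excavated: Aug 9, 2028.
The raw date is calibrated: Aug 9, 2028 + 47 days = Sep 25, 2028.
The sample arrives at the lab: Aug 15, 2028.
Pretreatment is complete: Aug 15, 2028 + 6 days = Aug 21, 2028.
The AMS measurement is run: Aug 21, 2028 + 28 days = Sep 18, 2028.
Both prerequisites met — the raw date is calibrated (Sep 25, 2028), the AMS measurement is run (Sep 18, 2028); the later is Sep 25, 2028.
The report is sent to the excavator: Sep 25, 2028 + 17 days = Oct 12, 2028.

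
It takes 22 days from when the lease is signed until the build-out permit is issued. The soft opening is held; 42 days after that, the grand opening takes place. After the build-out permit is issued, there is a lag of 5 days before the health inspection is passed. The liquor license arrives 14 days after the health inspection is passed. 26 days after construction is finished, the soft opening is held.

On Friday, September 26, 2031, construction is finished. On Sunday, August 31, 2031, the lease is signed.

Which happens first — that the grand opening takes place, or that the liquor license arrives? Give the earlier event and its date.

Construction is finished: Sep 26, 2031.
The soft opening is held: Sep 26, 2031 + 26 days = Oct 22, 2031.
The grand opening takes place: Oct 22, 2031 + 42 days = Dec 3, 2031.
The lease is signed: Aug 31, 2031.
The build-out permit is issued: Aug 31, 2031 + 22 days = Sep 22, 2031.
The health inspection is passed: Sep 22, 2031 + 5 days = Sep 27, 2031.
The liquor license arrives: Sep 27, 2031 + 14 days = Oct 11, 2031.
Comparing: the grand opening takes place on Dec 3, 2031 vs the liquor license arrives on Oct 11, 2031. Earlier: the liquor license arrives.

The liquor license arrives — Saturday, October 11, 2031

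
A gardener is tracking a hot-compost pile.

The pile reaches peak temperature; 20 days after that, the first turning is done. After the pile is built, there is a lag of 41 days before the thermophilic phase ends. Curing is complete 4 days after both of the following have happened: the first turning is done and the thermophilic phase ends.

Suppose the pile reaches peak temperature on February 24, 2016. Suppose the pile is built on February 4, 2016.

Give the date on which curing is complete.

March 20, 2016

The pile reaches peak temperature: Feb 24, 2016.
The first turning is done: Feb 24, 2016 + 20 days = Mar 15, 2016.
The pile is built: Feb 4, 2016.
The thermophilic phase ends: Feb 4, 2016 + 41 days = Mar 16, 2016.
Both prerequisites met — the first turning is done (Mar 15, 2016), the thermophilic phase ends (Mar 16, 2016); the later is Mar 16, 2016.
Curing is complete: Mar 16, 2016 + 4 days = Mar 20, 2016.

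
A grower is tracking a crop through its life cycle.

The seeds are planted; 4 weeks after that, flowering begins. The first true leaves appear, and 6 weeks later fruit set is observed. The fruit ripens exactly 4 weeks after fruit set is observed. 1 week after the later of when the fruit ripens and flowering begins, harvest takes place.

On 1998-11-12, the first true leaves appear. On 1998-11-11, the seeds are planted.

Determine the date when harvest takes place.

The first true leaves appear: Nov 12, 1998.
Fruit set is observed: Nov 12, 1998 + 6 weeks = Dec 24, 1998.
The fruit ripens: Dec 24, 1998 + 4 weeks = Jan 21, 1999.
The seeds are planted: Nov 11, 1998.
Flowering begins: Nov 11, 1998 + 4 weeks = Dec 9, 1998.
Both prerequisites met — the fruit ripens (Jan 21, 1999), flowering begins (Dec 9, 1998); the later is Jan 21, 1999.
Harvest takes place: Jan 21, 1999 + 1 week = Jan 28, 1999.

1999-01-28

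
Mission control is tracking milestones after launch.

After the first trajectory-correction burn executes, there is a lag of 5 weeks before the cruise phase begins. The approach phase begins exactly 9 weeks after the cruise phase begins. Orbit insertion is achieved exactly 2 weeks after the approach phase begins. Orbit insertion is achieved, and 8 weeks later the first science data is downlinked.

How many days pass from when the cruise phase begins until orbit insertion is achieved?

Causal path: the cruise phase begins → the approach phase begins → orbit insertion is achieved.
Total delay along the path: 9 + 2 weeks = 11 weeks = 77 days.

77 days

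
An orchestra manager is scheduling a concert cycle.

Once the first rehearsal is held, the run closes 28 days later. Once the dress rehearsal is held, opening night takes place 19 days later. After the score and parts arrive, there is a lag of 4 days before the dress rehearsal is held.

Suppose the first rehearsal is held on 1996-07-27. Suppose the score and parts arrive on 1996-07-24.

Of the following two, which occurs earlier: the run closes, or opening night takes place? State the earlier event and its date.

The first rehearsal is held: Jul 27, 1996.
The run closes: Jul 27, 1996 + 28 days = Aug 24, 1996.
The score and parts arrive: Jul 24, 1996.
The dress rehearsal is held: Jul 24, 1996 + 4 days = Jul 28, 1996.
Opening night takes place: Jul 28, 1996 + 19 days = Aug 16, 1996.
Comparing: the run closes on Aug 24, 1996 vs opening night takes place on Aug 16, 1996. Earlier: opening night takes place.

Opening night takes place — 1996-08-16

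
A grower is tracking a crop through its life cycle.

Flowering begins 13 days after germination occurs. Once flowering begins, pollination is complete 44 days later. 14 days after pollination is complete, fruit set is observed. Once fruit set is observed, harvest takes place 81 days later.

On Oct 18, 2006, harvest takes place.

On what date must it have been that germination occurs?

May 19, 2006

Harvest takes place: Oct 18, 2006.
Fruit set is observed: Oct 18, 2006 − 81 days = Jul 29, 2006.
Pollination is complete: Jul 29, 2006 − 14 days = Jul 15, 2006.
Flowering begins: Jul 15, 2006 − 44 days = Jun 1, 2006.
Germination occurs: Jun 1, 2006 − 13 days = May 19, 2006.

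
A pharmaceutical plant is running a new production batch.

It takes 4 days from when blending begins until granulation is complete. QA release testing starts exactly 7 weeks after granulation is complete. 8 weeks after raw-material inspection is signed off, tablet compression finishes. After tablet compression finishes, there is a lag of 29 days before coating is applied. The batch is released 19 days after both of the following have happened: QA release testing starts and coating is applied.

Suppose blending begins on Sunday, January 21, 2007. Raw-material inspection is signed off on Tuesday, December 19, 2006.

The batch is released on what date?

Tuesday, April 3, 2007

Blending begins: Jan 21, 2007.
Granulation is complete: Jan 21, 2007 + 4 days = Jan 25, 2007.
QA release testing starts: Jan 25, 2007 + 7 weeks = Mar 15, 2007.
Raw-material inspection is signed off: Dec 19, 2006.
Tablet compression finishes: Dec 19, 2006 + 8 weeks = Feb 13, 2007.
Coating is applied: Feb 13, 2007 + 29 days = Mar 14, 2007.
Both prerequisites met — QA release testing starts (Mar 15, 2007), coating is applied (Mar 14, 2007); the later is Mar 15, 2007.
The batch is released: Mar 15, 2007 + 19 days = Apr 3, 2007.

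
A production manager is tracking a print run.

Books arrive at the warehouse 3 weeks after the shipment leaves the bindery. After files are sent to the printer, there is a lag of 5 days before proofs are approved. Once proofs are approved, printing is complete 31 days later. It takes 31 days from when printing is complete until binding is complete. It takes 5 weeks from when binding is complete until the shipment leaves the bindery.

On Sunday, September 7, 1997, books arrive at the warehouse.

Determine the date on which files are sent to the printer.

Wednesday, May 7, 1997

Books arrive at the warehouse: Sep 7, 1997.
The shipment leaves the bindery: Sep 7, 1997 − 3 weeks = Aug 17, 1997.
Binding is complete: Aug 17, 1997 − 5 weeks = Jul 13, 1997.
Printing is complete: Jul 13, 1997 − 31 days = Jun 12, 1997.
Proofs are approved: Jun 12, 1997 − 31 days = May 12, 1997.
Files are sent to the printer: May 12, 1997 − 5 days = May 7, 1997.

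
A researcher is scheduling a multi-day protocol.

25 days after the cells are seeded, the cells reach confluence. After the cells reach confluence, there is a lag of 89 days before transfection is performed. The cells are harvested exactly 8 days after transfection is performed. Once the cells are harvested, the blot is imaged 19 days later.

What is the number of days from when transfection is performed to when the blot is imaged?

27 days

Causal path: transfection is performed → the cells are harvested → the blot is imaged.
Total delay along the path: 8 + 19 = 27 days.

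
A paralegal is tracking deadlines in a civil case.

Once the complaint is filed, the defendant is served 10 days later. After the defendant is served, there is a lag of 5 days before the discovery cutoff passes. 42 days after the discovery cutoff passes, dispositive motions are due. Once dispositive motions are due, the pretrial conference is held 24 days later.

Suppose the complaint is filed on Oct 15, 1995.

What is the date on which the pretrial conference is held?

The complaint is filed: Oct 15, 1995.
The defendant is served: Oct 15, 1995 + 10 days = Oct 25, 1995.
The discovery cutoff passes: Oct 25, 1995 + 5 days = Oct 30, 1995.
Dispositive motions are due: Oct 30, 1995 + 42 days = Dec 11, 1995.
The pretrial conference is held: Dec 11, 1995 + 24 days = Jan 4, 1996.

Jan 4, 1996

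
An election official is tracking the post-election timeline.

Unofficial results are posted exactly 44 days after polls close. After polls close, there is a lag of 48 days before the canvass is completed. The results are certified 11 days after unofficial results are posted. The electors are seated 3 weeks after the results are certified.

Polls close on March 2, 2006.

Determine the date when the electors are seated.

May 17, 2006

Polls close: Mar 2, 2006.
Unofficial results are posted: Mar 2, 2006 + 44 days = Apr 15, 2006.
The results are certified: Apr 15, 2006 + 11 days = Apr 26, 2006.
The electors are seated: Apr 26, 2006 + 3 weeks = May 17, 2006.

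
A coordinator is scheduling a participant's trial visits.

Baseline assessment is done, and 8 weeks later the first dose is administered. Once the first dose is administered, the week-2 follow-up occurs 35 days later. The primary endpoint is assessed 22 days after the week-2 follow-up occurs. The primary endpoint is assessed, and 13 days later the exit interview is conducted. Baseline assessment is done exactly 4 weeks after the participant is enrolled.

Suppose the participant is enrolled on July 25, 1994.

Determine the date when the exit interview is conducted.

December 26, 1994

The participant is enrolled: Jul 25, 1994.
Baseline assessment is done: Jul 25, 1994 + 4 weeks = Aug 22, 1994.
The first dose is administered: Aug 22, 1994 + 8 weeks = Oct 17, 1994.
The week-2 follow-up occurs: Oct 17, 1994 + 35 days = Nov 21, 1994.
The primary endpoint is assessed: Nov 21, 1994 + 22 days = Dec 13, 1994.
The exit interview is conducted: Dec 13, 1994 + 13 days = Dec 26, 1994.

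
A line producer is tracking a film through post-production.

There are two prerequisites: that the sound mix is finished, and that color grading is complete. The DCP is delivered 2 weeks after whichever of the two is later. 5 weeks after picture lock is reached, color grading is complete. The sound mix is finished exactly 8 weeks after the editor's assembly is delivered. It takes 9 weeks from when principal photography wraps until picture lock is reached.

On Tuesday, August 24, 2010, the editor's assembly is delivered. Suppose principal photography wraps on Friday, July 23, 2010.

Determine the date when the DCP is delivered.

The editor's assembly is delivered: Aug 24, 2010.
The sound mix is finished: Aug 24, 2010 + 8 weeks = Oct 19, 2010.
Principal photography wraps: Jul 23, 2010.
Picture lock is reached: Jul 23, 2010 + 9 weeks = Sep 24, 2010.
Color grading is complete: Sep 24, 2010 + 5 weeks = Oct 29, 2010.
Both prerequisites met — the sound mix is finished (Oct 19, 2010), color grading is complete (Oct 29, 2010); the later is Oct 29, 2010.
The DCP is delivered: Oct 29, 2010 + 2 weeks = Nov 12, 2010.

Friday, November 12, 2010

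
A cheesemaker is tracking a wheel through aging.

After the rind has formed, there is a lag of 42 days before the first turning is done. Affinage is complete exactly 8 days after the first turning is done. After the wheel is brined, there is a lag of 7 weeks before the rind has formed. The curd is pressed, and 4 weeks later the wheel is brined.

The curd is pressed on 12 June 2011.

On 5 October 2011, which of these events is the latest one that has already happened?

The rind has formed

The curd is pressed: Jun 12, 2011.
The wheel is brined: Jun 12, 2011 + 4 weeks = Jul 10, 2011.
The rind has formed: Jul 10, 2011 + 7 weeks = Aug 28, 2011.
The first turning is done: Aug 28, 2011 + 42 days = Oct 9, 2011.
Affinage is complete: Oct 9, 2011 + 8 days = Oct 17, 2011.
Oct 5, 2011 falls between when the rind has formed (Aug 28, 2011) and when the first turning is done (Oct 9, 2011).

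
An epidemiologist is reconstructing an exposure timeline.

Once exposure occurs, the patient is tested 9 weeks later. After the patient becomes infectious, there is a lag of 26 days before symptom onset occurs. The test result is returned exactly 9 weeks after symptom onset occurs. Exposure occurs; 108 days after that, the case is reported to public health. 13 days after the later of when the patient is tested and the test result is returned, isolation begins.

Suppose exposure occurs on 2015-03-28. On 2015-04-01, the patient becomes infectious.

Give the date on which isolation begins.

Exposure occurs: Mar 28, 2015.
The patient is tested: Mar 28, 2015 + 9 weeks = May 30, 2015.
The patient becomes infectious: Apr 1, 2015.
Symptom onset occurs: Apr 1, 2015 + 26 days = Apr 27, 2015.
The test result is returned: Apr 27, 2015 + 9 weeks = Jun 29, 2015.
Both prerequisites met — the patient is tested (May 30, 2015), the test result is returned (Jun 29, 2015); the later is Jun 29, 2015.
Isolation begins: Jun 29, 2015 + 13 days = Jul 12, 2015.

2015-07-12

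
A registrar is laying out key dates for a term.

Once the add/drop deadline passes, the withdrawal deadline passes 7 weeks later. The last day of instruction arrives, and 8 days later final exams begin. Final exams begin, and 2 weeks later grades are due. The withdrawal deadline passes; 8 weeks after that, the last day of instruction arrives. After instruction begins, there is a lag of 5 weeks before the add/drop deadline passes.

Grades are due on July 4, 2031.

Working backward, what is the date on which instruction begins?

Grades are due: Jul 4, 2031.
Final exams begin: Jul 4, 2031 − 2 weeks = Jun 20, 2031.
The last day of instruction arrives: Jun 20, 2031 − 8 days = Jun 12, 2031.
The withdrawal deadline passes: Jun 12, 2031 − 8 weeks = Apr 17, 2031.
The add/drop deadline passes: Apr 17, 2031 − 7 weeks = Feb 27, 2031.
Instruction begins: Feb 27, 2031 − 5 weeks = Jan 23, 2031.

January 23, 2031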